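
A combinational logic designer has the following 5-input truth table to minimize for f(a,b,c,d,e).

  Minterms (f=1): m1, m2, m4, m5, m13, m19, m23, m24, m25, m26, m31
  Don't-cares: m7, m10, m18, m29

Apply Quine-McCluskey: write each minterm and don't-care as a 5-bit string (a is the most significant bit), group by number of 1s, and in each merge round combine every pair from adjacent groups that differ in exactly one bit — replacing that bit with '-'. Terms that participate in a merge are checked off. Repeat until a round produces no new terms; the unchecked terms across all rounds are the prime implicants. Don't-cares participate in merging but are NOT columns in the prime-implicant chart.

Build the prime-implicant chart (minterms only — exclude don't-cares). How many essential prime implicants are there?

3

[col 0] 00001*, 00010*, 00100*, 00101*, 00111*, 01010*, 01101*, 10010*, 10011*, 10111*, 11000*, 11001*, 11010*, 11101*, 11111*
[col 1] -0010*, -0111, -1010*, -1101, 0-010*, 0-101, 00-01, 001-1, 0010-, 1-010*, 1-111, 10-11, 1001-, 11-01, 110-0, 1100-, 111-1
[col 2] --010
Prime implicants: --010, -0111, -1101, 0-101, 00-01, 001-1, 0010-, 1-111, 10-11, 1001-, 11-01, 110-0, 1100-, 111-1
PI chart (minterm → PIs covering it):
  1 | 00-01  (sole → essential)
  2 | --010  (sole → essential)
  4 | 0010-  (sole → essential)
  5 | 0-101,00-01,001-1,0010-
  13 | -1101,0-101
  19 | 10-11,1001-
  23 | -0111,1-111,10-11
  24 | 110-0,1100-
  25 | 11-01,1100-
  26 | --010,110-0
  31 | 1-111,111-1
Essential prime implicants: --010, 00-01, 0010-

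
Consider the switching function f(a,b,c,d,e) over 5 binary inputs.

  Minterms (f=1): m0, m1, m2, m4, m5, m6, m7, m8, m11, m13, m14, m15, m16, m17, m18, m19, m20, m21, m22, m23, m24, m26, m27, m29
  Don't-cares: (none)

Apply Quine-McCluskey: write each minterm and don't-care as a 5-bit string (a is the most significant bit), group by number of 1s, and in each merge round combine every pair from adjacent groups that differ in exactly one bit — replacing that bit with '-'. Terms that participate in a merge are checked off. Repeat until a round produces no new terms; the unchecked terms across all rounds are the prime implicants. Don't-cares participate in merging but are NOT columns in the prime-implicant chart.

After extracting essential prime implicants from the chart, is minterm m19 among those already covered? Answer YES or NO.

NO

size-2^0 implicants → 00000(✓)  00001(✓)  00010(✓)  00100(✓)  00101(✓)  00110(✓)  00111(✓)  01000(✓)  01011(✓)  01101(✓)  01110(✓)  01111(✓)  10000(✓)  10001(✓)  10010(✓)  10011(✓)  10100(✓)  10101(✓)  10110(✓)  10111(✓)  11000(✓)  11010(✓)  11011(✓)  11101(✓)
size-2^1 implicants → -0000(✓)  -0001(✓)  -0010(✓)  -0100(✓)  -0101(✓)  -0110(✓)  -0111(✓)  -1000(✓)  -1011  -1101(✓)  0-000(✓)  0-101(✓)  0-110(✓)  0-111(✓)  00-00(✓)  00-01(✓)  00-10(✓)  000-0(✓)  0000-(✓)  001-0(✓)  001-1(✓)  0010-(✓)  0011-(✓)  01-11  011-1(✓)  0111-(✓)  1-000(✓)  1-010(✓)  1-011(✓)  1-101(✓)  10-00(✓)  10-01(✓)  10-10(✓)  10-11(✓)  100-0(✓)  100-1(✓)  1000-(✓)  1001-(✓)  101-0(✓)  101-1(✓)  1010-(✓)  1011-(✓)  110-0(✓)  1101-(✓)
size-2^2 implicants → --000  --101  -0-00(✓)  -0-01(✓)  -0-10(✓)  -00-0(✓)  -000-(✓)  -01-0(✓)  -01-1(✓)  -010-(✓)  -011-(✓)  0-1-1  0-11-  00--0(✓)  00-0-(✓)  001--(✓)  1-0-0  1-01-  10--0(✓)  10--1(✓)  10-0-(✓)  10-1-(✓)  100--(✓)  101--(✓)
size-2^3 implicants → -0--0  -0-0-  -01--  10---
Unchecked terms (primes): --000, --101, -0--0, -0-0-, -01--, -1011, 0-1-1, 0-11-, 01-11, 1-0-0, 1-01-, 10---
Minterm coverage:
  m0 ⊆ --000,-0--0,-0-0-
  m1 ⊆ -0-0- [E]
  m2 ⊆ -0--0 [E]
  m4 ⊆ -0--0,-0-0-,-01--
  m5 ⊆ --101,-0-0-,-01--,0-1-1
  m6 ⊆ -0--0,-01--,0-11-
  m7 ⊆ -01--,0-1-1,0-11-
  m8 ⊆ --000 [E]
  m11 ⊆ -1011,01-11
  m13 ⊆ --101,0-1-1
  m14 ⊆ 0-11- [E]
  m15 ⊆ 0-1-1,0-11-,01-11
  m16 ⊆ --000,-0--0,-0-0-,1-0-0,10---
  m17 ⊆ -0-0-,10---
  m18 ⊆ -0--0,1-0-0,1-01-,10---
  m19 ⊆ 1-01-,10---
  m20 ⊆ -0--0,-0-0-,-01--,10---
  m21 ⊆ --101,-0-0-,-01--,10---
  m22 ⊆ -0--0,-01--,10---
  m23 ⊆ -01--,10---
  m24 ⊆ --000,1-0-0
  m26 ⊆ 1-0-0,1-01-
  m27 ⊆ -1011,1-01-
  m29 ⊆ --101 [E]
E = {--000, --101, -0--0, -0-0-, 0-11-}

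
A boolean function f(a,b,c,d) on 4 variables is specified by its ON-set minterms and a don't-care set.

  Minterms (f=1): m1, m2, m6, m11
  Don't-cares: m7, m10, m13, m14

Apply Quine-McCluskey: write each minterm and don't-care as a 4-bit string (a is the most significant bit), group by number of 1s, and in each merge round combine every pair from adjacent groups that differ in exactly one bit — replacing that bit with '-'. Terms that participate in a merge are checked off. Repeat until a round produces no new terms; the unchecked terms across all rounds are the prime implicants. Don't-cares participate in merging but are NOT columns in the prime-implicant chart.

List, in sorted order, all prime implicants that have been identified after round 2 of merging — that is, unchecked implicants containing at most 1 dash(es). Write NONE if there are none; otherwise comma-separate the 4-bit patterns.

0001, 011-, 101-, 1101

Round 0: 0001 0010✓ 0110✓ 0111✓ 1010✓ 1011✓ 1101 1110✓
Round 1: -010✓ -110✓ 0-10✓ 011- 1-10✓ 101-
Round 2: --10
PIs = {--10, 0001, 011-, 101-, 1101}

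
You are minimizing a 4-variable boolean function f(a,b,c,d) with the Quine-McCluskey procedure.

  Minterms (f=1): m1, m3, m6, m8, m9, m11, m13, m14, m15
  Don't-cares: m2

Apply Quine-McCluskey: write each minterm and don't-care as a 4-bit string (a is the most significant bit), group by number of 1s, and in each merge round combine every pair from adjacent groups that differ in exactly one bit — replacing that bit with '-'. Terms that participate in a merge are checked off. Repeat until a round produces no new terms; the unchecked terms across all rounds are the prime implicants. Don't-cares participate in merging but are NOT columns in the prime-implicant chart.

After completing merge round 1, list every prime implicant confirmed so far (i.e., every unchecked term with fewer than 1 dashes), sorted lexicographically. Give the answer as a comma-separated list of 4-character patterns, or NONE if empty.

NONE

Round 0: 0001✓ 0010✓ 0011✓ 0110✓ 1000✓ 1001✓ 1011✓ 1101✓ 1110✓ 1111✓
Round 1: -001✓ -011✓ -110 0-10 00-1✓ 001- 1-01✓ 1-11✓ 10-1✓ 100- 11-1✓ 111-
Round 2: -0-1 1--1
PIs = {-0-1, -110, 0-10, 001-, 1--1, 100-, 111-}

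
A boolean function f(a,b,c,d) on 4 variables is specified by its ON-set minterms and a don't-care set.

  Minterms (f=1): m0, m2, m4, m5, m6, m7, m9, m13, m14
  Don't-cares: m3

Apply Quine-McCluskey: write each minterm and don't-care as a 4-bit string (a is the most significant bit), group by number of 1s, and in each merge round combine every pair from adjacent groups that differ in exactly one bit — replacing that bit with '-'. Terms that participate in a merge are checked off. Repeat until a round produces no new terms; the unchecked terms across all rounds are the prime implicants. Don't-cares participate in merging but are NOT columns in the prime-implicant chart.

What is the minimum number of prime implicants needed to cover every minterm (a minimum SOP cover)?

4

size-2^0 implicants → 0000(✓)  0010(✓)  0011(✓)  0100(✓)  0101(✓)  0110(✓)  0111(✓)  1001(✓)  1101(✓)  1110(✓)
size-2^1 implicants → -101  -110  0-00(✓)  0-10(✓)  0-11(✓)  00-0(✓)  001-(✓)  01-0(✓)  01-1(✓)  010-(✓)  011-(✓)  1-01
size-2^2 implicants → 0--0  0-1-  01--
Unchecked terms (primes): -101, -110, 0--0, 0-1-, 01--, 1-01
Minterm coverage:
  m0 ⊆ 0--0 [E]
  m2 ⊆ 0--0,0-1-
  m4 ⊆ 0--0,01--
  m5 ⊆ -101,01--
  m6 ⊆ -110,0--0,0-1-,01--
  m7 ⊆ 0-1-,01--
  m9 ⊆ 1-01 [E]
  m13 ⊆ -101,1-01
  m14 ⊆ -110 [E]
E = {-110, 0--0, 1-01}
Petrick residual → 01--
Cover = bcd' + a'd' + a'b + ac'd  |cover|=4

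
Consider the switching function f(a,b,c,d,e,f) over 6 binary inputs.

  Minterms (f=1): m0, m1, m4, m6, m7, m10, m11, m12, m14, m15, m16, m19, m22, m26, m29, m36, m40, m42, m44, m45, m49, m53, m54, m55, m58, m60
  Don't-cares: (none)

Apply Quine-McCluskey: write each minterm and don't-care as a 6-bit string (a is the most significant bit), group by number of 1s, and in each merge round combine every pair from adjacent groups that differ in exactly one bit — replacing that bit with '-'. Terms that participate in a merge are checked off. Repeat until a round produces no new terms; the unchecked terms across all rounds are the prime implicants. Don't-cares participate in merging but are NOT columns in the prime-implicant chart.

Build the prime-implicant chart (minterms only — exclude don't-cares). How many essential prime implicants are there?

11

size-2^0 implicants → 000000(✓)  000001(✓)  000100(✓)  000110(✓)  000111(✓)  001010(✓)  001011(✓)  001100(✓)  001110(✓)  001111(✓)  010000(✓)  010011  010110(✓)  011010(✓)  011101  100100(✓)  101000(✓)  101010(✓)  101100(✓)  101101(✓)  110001(✓)  110101(✓)  110110(✓)  110111(✓)  111010(✓)  111100(✓)
size-2^1 implicants → -00100(✓)  -01010(✓)  -01100(✓)  -10110  -11010(✓)  0-0000  0-0110  0-1010(✓)  00-100(✓)  00-110(✓)  00-111(✓)  000-00  00000-  0001-0(✓)  00011-(✓)  001-10(✓)  001-11(✓)  00101-(✓)  0011-0(✓)  00111-(✓)  1-1010(✓)  1-1100  10-100(✓)  101-00  1010-0  10110-  110-01  1101-1  11011-
size-2^2 implicants → --1010  -0-100  00-1-0  00-11-  001-1-
Unchecked terms (primes): --1010, -0-100, -10110, 0-0000, 0-0110, 00-1-0, 00-11-, 000-00, 00000-, 001-1-, 010011, 011101, 1-1100, 101-00, 1010-0, 10110-, 110-01, 1101-1, 11011-
Minterm coverage:
  m0 ⊆ 0-0000,000-00,00000-
  m1 ⊆ 00000- [E]
  m4 ⊆ -0-100,00-1-0,000-00
  m6 ⊆ 0-0110,00-1-0,00-11-
  m7 ⊆ 00-11- [E]
  m10 ⊆ --1010,001-1-
  m11 ⊆ 001-1- [E]
  m12 ⊆ -0-100,00-1-0
  m14 ⊆ 00-1-0,00-11-,001-1-
  m15 ⊆ 00-11-,001-1-
  m16 ⊆ 0-0000 [E]
  m19 ⊆ 010011 [E]
  m22 ⊆ -10110,0-0110
  m26 ⊆ --1010 [E]
  m29 ⊆ 011101 [E]
  m36 ⊆ -0-100 [E]
  m40 ⊆ 101-00,1010-0
  m42 ⊆ --1010,1010-0
  m44 ⊆ -0-100,1-1100,101-00,10110-
  m45 ⊆ 10110- [E]
  m49 ⊆ 110-01 [E]
  m53 ⊆ 110-01,1101-1
  m54 ⊆ -10110,11011-
  m55 ⊆ 1101-1,11011-
  m58 ⊆ --1010 [E]
  m60 ⊆ 1-1100 [E]
E = {--1010, -0-100, 0-0000, 00-11-, 00000-, 001-1-, 010011, 011101, 1-1100, 10110-, 110-01}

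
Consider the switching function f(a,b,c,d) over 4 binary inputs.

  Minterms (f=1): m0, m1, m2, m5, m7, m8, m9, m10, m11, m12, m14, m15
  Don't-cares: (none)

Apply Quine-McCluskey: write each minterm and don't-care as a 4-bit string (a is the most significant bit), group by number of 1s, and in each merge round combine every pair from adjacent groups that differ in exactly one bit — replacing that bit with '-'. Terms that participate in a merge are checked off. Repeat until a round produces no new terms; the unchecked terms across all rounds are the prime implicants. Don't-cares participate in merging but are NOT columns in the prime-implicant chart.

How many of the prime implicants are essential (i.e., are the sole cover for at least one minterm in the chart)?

2

Round 0: 0000✓ 0001✓ 0010✓ 0101✓ 0111✓ 1000✓ 1001✓ 1010✓ 1011✓ 1100✓ 1110✓ 1111✓
Round 1: -000✓ -001✓ -010✓ -111 0-01 00-0✓ 000-✓ 01-1 1-00✓ 1-10✓ 1-11✓ 10-0✓ 10-1✓ 100-✓ 101-✓ 11-0✓ 111-✓
Round 2: -0-0 -00- 1--0 1-1- 10--
PIs = {-0-0, -00-, -111, 0-01, 01-1, 1--0, 1-1-, 10--}
Coverage chart:
  m0: -0-0,-00-
  m1: -00-,0-01
  m2: -0-0 ←essential
  m5: 0-01,01-1
  m7: -111,01-1
  m8: -0-0,-00-,1--0,10--
  m9: -00-,10--
  m10: -0-0,1--0,1-1-,10--
  m11: 1-1-,10--
  m12: 1--0 ←essential
  m14: 1--0,1-1-
  m15: -111,1-1-
Essential: -0-0, 1--0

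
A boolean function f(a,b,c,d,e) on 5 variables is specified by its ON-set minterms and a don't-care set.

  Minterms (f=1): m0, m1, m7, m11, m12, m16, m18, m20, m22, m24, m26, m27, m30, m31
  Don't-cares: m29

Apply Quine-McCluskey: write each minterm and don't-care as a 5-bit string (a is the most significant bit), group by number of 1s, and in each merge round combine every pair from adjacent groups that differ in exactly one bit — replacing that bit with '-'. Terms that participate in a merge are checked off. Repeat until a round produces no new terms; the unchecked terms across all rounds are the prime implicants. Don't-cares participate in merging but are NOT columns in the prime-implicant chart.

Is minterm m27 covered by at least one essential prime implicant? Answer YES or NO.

Round 0: 00000✓ 00001✓ 00111 01011✓ 01100 10000✓ 10010✓ 10100✓ 10110✓ 11000✓ 11010✓ 11011✓ 11101✓ 11110✓ 11111✓
Round 1: -0000 -1011 0000- 1-000✓ 1-010✓ 1-110✓ 10-00✓ 10-10✓ 100-0✓ 101-0✓ 11-10✓ 11-11✓ 110-0✓ 1101-✓ 111-1 1111-✓
Round 2: 1--10 1-0-0 10--0 11-1-
PIs = {-0000, -1011, 0000-, 00111, 01100, 1--10, 1-0-0, 10--0, 11-1-, 111-1}
Coverage chart:
  m0: -0000,0000-
  m1: 0000- ←essential
  m7: 00111 ←essential
  m11: -1011 ←essential
  m12: 01100 ←essential
  m16: -0000,1-0-0,10--0
  m18: 1--10,1-0-0,10--0
  m20: 10--0 ←essential
  m22: 1--10,10--0
  m24: 1-0-0 ←essential
  m26: 1--10,1-0-0,11-1-
  m27: -1011,11-1-
  m30: 1--10,11-1-
  m31: 11-1-,111-1
Essential: -1011, 0000-, 00111, 01100, 1-0-0, 10--0

YES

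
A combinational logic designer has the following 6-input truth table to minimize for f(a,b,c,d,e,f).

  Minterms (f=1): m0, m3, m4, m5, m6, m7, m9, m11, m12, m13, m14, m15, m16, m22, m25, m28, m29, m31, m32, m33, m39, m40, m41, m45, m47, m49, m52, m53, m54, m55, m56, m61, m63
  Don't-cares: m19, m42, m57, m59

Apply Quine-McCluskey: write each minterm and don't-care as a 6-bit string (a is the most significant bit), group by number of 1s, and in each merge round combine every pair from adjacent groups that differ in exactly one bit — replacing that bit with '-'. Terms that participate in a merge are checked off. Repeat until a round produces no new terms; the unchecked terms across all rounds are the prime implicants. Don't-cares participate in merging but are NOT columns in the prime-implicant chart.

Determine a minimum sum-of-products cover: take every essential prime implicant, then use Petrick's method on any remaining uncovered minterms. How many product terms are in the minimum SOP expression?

[col 0] 000000*, 000011*, 000100*, 000101*, 000110*, 000111*, 001001*, 001011*, 001100*, 001101*, 001110*, 001111*, 010000*, 010011*, 010110*, 011001*, 011100*, 011101*, 011111*, 100000*, 100001*, 100111*, 101000*, 101001*, 101010*, 101101*, 101111*, 110001*, 110100*, 110101*, 110110*, 110111*, 111000*, 111001*, 111011*, 111101*, 111111*
[col 1] -00000, -00111*, -01001*, -01101*, -01111*, -10110, -11001*, -11101*, -11111*, 0-0000, 0-0011, 0-0110, 0-1001*, 0-1100*, 0-1101*, 0-1111*, 00-011*, 00-100*, 00-101*, 00-110*, 00-111*, 000-00, 000-11*, 0001-0*, 0001-1*, 00010-*, 00011-*, 001-01*, 001-11*, 0010-1*, 0011-0*, 0011-1*, 00110-*, 00111-*, 011-01*, 0111-1*, 01110-*, 1-0001*, 1-0111*, 1-1000*, 1-1001*, 1-1101*, 1-1111*, 10-000*, 10-001*, 10-111*, 10000-*, 101-01*, 1010-0, 10100-*, 1011-1*, 11-001*, 11-101*, 11-111*, 110-01*, 1101-0*, 1101-1*, 11010-*, 11011-*, 111-01*, 111-11*, 1110-1*, 11100-*, 1111-1*
[col 2] --1001*, --1101*, --1111*, -0-111, -01-01*, -011-1*, -11-01*, -111-1*, 0-1-01*, 0-11-1*, 0-110-, 00--11, 00-1-0*, 00-1-1*, 00-10-*, 00-11-*, 0001--*, 001--1, 0011--*, 1--001, 1--111, 1-1-01*, 1-100-, 1-11-1*, 10-00-, 11--01, 11-1-1, 1101--, 111--1
[col 3] --1-01, --11-1, 00-1--
Prime implicants: --1-01, --11-1, -0-111, -00000, -10110, 0-0000, 0-0011, 0-0110, 0-110-, 00--11, 00-1--, 000-00, 001--1, 1--001, 1--111, 1-100-, 10-00-, 1010-0, 11--01, 11-1-1, 1101--, 111--1
PI chart (minterm → PIs covering it):
  0 | -00000,0-0000,000-00
  3 | 0-0011,00--11
  4 | 00-1--,000-00
  5 | 00-1--  (sole → essential)
  6 | 0-0110,00-1--
  7 | -0-111,00--11,00-1--
  9 | --1-01,001--1
  11 | 00--11,001--1
  12 | 0-110-,00-1--
  13 | --1-01,--11-1,0-110-,00-1--,001--1
  14 | 00-1--  (sole → essential)
  15 | --11-1,-0-111,00--11,00-1--,001--1
  16 | 0-0000  (sole → essential)
  22 | -10110,0-0110
  25 | --1-01  (sole → essential)
  28 | 0-110-  (sole → essential)
  29 | --1-01,--11-1,0-110-
  31 | --11-1  (sole → essential)
  32 | -00000,10-00-
  33 | 1--001,10-00-
  39 | -0-111,1--111
  40 | 1-100-,10-00-,1010-0
  41 | --1-01,1--001,1-100-,10-00-
  45 | --1-01,--11-1
  47 | --11-1,-0-111,1--111
  49 | 1--001,11--01
  52 | 1101--  (sole → essential)
  53 | 11--01,11-1-1,1101--
  54 | -10110,1101--
  55 | 1--111,11-1-1,1101--
  56 | 1-100-  (sole → essential)
  61 | --1-01,--11-1,11--01,11-1-1,111--1
  63 | --11-1,1--111,11-1-1,111--1
Essential prime implicants: --1-01, --11-1, 0-0000, 0-110-, 00-1--, 1-100-, 1101--
Petrick residual → -0-111, -00000, -10110, 00--11, 1--001
Minimum SOP uses 12 PIs: ce'f + cdf + b'def + b'c'd'e'f' + bc'def' + a'c'd'e'f' + a'cde' + a'b'ef + a'b'd + ad'e'f + acd'e' + abc'd

12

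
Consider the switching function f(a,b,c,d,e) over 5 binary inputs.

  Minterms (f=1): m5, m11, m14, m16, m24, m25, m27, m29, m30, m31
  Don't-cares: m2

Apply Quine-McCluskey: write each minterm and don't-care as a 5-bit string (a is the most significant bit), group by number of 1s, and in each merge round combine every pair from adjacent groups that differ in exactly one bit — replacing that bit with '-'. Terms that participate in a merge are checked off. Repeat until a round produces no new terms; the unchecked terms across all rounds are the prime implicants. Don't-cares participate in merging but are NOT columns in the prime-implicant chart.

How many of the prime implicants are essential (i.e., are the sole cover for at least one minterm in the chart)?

[col 0] 00010, 00101, 01011*, 01110*, 10000*, 11000*, 11001*, 11011*, 11101*, 11110*, 11111*
[col 1] -1011, -1110, 1-000, 11-01*, 11-11*, 110-1*, 1100-, 111-1*, 1111-
[col 2] 11--1
Prime implicants: -1011, -1110, 00010, 00101, 1-000, 11--1, 1100-, 1111-
PI chart (minterm → PIs covering it):
  5 | 00101  (sole → essential)
  11 | -1011  (sole → essential)
  14 | -1110  (sole → essential)
  16 | 1-000  (sole → essential)
  24 | 1-000,1100-
  25 | 11--1,1100-
  27 | -1011,11--1
  29 | 11--1  (sole → essential)
  30 | -1110,1111-
  31 | 11--1,1111-
Essential prime implicants: -1011, -1110, 00101, 1-000, 11--1

5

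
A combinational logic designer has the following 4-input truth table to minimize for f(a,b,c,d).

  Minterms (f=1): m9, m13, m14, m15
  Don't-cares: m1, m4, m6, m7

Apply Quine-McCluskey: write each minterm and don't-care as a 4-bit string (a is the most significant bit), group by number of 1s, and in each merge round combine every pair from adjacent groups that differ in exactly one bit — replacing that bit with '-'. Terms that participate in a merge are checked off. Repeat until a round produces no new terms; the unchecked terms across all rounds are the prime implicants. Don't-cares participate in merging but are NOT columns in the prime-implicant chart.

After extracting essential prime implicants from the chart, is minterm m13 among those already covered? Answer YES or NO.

NO

size-2^0 implicants → 0001(✓)  0100(✓)  0110(✓)  0111(✓)  1001(✓)  1101(✓)  1110(✓)  1111(✓)
size-2^1 implicants → -001  -110(✓)  -111(✓)  01-0  011-(✓)  1-01  11-1  111-(✓)
size-2^2 implicants → -11-
Unchecked terms (primes): -001, -11-, 01-0, 1-01, 11-1
Minterm coverage:
  m9 ⊆ -001,1-01
  m13 ⊆ 1-01,11-1
  m14 ⊆ -11- [E]
  m15 ⊆ -11-,11-1
E = {-11-}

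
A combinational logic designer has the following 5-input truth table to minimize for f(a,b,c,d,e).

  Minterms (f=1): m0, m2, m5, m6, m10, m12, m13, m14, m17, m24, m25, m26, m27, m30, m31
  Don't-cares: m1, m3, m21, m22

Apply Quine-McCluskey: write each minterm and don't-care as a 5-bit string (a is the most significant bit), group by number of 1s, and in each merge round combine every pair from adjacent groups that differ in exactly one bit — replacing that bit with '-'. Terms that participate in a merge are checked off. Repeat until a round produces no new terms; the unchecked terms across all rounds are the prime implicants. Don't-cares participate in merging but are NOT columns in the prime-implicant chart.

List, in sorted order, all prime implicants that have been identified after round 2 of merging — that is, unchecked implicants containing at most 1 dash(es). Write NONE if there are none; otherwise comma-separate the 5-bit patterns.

0-101, 011-0, 0110-, 1-001

size-2^0 implicants → 00000(✓)  00001(✓)  00010(✓)  00011(✓)  00101(✓)  00110(✓)  01010(✓)  01100(✓)  01101(✓)  01110(✓)  10001(✓)  10101(✓)  10110(✓)  11000(✓)  11001(✓)  11010(✓)  11011(✓)  11110(✓)  11111(✓)
size-2^1 implicants → -0001(✓)  -0101(✓)  -0110(✓)  -1010(✓)  -1110(✓)  0-010(✓)  0-101  0-110(✓)  00-01(✓)  00-10(✓)  000-0(✓)  000-1(✓)  0000-(✓)  0001-(✓)  01-10(✓)  011-0  0110-  1-001  1-110(✓)  10-01(✓)  11-10(✓)  11-11(✓)  110-0(✓)  110-1(✓)  1100-(✓)  1101-(✓)  1111-(✓)
size-2^2 implicants → --110  -0-01  -1-10  0--10  000--  11-1-  110--
Unchecked terms (primes): --110, -0-01, -1-10, 0--10, 0-101, 000--, 011-0, 0110-, 1-001, 11-1-, 110--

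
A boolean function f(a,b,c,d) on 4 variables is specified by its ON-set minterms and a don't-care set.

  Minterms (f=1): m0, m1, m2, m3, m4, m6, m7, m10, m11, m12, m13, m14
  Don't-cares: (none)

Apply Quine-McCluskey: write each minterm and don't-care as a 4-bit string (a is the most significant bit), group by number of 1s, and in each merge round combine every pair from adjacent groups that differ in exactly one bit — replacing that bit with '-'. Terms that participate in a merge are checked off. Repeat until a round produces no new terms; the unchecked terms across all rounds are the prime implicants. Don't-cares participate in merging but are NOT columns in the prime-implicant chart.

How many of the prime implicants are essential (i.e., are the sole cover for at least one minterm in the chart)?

Round 0: 0000✓ 0001✓ 0010✓ 0011✓ 0100✓ 0110✓ 0111✓ 1010✓ 1011✓ 1100✓ 1101✓ 1110✓
Round 1: -010✓ -011✓ -100✓ -110✓ 0-00✓ 0-10✓ 0-11✓ 00-0✓ 00-1✓ 000-✓ 001-✓ 01-0✓ 011-✓ 1-10✓ 101-✓ 11-0✓ 110-
Round 2: --10 -01- -1-0 0--0 0-1- 00--
PIs = {--10, -01-, -1-0, 0--0, 0-1-, 00--, 110-}
Coverage chart:
  m0: 0--0,00--
  m1: 00-- ←essential
  m2: --10,-01-,0--0,0-1-,00--
  m3: -01-,0-1-,00--
  m4: -1-0,0--0
  m6: --10,-1-0,0--0,0-1-
  m7: 0-1- ←essential
  m10: --10,-01-
  m11: -01- ←essential
  m12: -1-0,110-
  m13: 110- ←essential
  m14: --10,-1-0
Essential: -01-, 0-1-, 00--, 110-

4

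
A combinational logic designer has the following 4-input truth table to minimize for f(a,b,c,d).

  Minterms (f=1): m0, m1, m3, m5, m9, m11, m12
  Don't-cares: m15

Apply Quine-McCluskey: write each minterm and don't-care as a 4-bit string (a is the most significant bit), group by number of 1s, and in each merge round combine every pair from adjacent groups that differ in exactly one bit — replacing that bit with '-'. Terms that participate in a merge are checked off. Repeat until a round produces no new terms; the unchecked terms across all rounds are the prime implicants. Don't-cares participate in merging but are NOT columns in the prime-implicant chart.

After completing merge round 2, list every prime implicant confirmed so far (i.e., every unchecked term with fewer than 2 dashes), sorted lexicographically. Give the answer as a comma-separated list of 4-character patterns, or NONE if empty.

0-01, 000-, 1-11, 1100

[col 0] 0000*, 0001*, 0011*, 0101*, 1001*, 1011*, 1100, 1111*
[col 1] -001*, -011*, 0-01, 00-1*, 000-, 1-11, 10-1*
[col 2] -0-1
Prime implicants: -0-1, 0-01, 000-, 1-11, 1100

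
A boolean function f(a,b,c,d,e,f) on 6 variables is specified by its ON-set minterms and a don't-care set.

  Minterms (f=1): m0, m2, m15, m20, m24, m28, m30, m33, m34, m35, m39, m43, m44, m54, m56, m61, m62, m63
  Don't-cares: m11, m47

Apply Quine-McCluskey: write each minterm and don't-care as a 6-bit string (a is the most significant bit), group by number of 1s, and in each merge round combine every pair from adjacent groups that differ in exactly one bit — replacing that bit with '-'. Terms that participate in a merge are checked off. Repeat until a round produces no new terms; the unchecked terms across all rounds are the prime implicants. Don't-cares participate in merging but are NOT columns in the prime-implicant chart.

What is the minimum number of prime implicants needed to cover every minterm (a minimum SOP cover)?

11

[col 0] 000000*, 000010*, 001011*, 001111*, 010100*, 011000*, 011100*, 011110*, 100001*, 100010*, 100011*, 100111*, 101011*, 101100, 101111*, 110110*, 111000*, 111101*, 111110*, 111111*
[col 1] -00010, -01011*, -01111*, -11000, -11110, 0000-0, 001-11*, 01-100, 011-00, 0111-0, 1-1111, 10-011*, 10-111*, 100-11*, 1000-1, 10001-, 101-11*, 11-110, 1111-1, 11111-
[col 2] -01-11, 10--11
Prime implicants: -00010, -01-11, -11000, -11110, 0000-0, 01-100, 011-00, 0111-0, 1-1111, 10--11, 1000-1, 10001-, 101100, 11-110, 1111-1, 11111-
PI chart (minterm → PIs covering it):
  0 | 0000-0  (sole → essential)
  2 | -00010,0000-0
  15 | -01-11  (sole → essential)
  20 | 01-100  (sole → essential)
  24 | -11000,011-00
  28 | 01-100,011-00,0111-0
  30 | -11110,0111-0
  33 | 1000-1  (sole → essential)
  34 | -00010,10001-
  35 | 10--11,1000-1,10001-
  39 | 10--11  (sole → essential)
  43 | -01-11,10--11
  44 | 101100  (sole → essential)
  54 | 11-110  (sole → essential)
  56 | -11000  (sole → essential)
  61 | 1111-1  (sole → essential)
  62 | -11110,11-110,11111-
  63 | 1-1111,1111-1,11111-
Essential prime implicants: -01-11, -11000, 0000-0, 01-100, 10--11, 1000-1, 101100, 11-110, 1111-1
Petrick residual → -00010, -11110
Minimum SOP uses 11 PIs: b'c'd'ef' + b'cef + bcd'e'f' + bcdef' + a'b'c'd'f' + a'bde'f' + ab'ef + ab'c'd'f + ab'cde'f' + abdef' + abcdf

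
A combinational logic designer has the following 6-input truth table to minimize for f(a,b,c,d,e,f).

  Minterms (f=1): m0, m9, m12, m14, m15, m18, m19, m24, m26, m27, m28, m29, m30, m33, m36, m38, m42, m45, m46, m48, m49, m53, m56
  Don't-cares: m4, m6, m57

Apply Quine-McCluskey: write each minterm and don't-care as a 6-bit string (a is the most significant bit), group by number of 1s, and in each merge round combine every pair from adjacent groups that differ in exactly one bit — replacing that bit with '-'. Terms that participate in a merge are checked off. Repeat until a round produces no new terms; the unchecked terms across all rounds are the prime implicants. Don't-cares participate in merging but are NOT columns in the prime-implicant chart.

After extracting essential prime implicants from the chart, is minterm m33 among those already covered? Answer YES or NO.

YES

Round 0: 000000✓ 000100✓ 000110✓ 001001 001100✓ 001110✓ 001111✓ 010010✓ 010011✓ 011000✓ 011010✓ 011011✓ 011100✓ 011101✓ 011110✓ 100001✓ 100100✓ 100110✓ 101010✓ 101101 101110✓ 110000✓ 110001✓ 110101✓ 111000✓ 111001✓
Round 1: -00100✓ -00110✓ -01110✓ -11000 0-1100✓ 0-1110✓ 00-100✓ 00-110✓ 000-00 0001-0✓ 0011-0✓ 00111- 01-010✓ 01-011✓ 01001-✓ 011-00✓ 011-10✓ 0110-0✓ 01101-✓ 0111-0✓ 01110- 1-0001 10-110✓ 1001-0✓ 101-10 11-000✓ 11-001✓ 110-01 11000-✓ 11100-✓
Round 2: -0-110 -001-0 0-11-0 00-1-0 01-01- 011--0 11-00-
PIs = {-0-110, -001-0, -11000, 0-11-0, 00-1-0, 000-00, 001001, 00111-, 01-01-, 011--0, 01110-, 1-0001, 101-10, 101101, 11-00-, 110-01}
Coverage chart:
  m0: 000-00 ←essential
  m9: 001001 ←essential
  m12: 0-11-0,00-1-0
  m14: -0-110,0-11-0,00-1-0,00111-
  m15: 00111- ←essential
  m18: 01-01- ←essential
  m19: 01-01- ←essential
  m24: -11000,011--0
  m26: 01-01-,011--0
  m27: 01-01- ←essential
  m28: 0-11-0,011--0,01110-
  m29: 01110- ←essential
  m30: 0-11-0,011--0
  m33: 1-0001 ←essential
  m36: -001-0 ←essential
  m38: -0-110,-001-0
  m42: 101-10 ←essential
  m45: 101101 ←essential
  m46: -0-110,101-10
  m48: 11-00- ←essential
  m49: 1-0001,11-00-,110-01
  m53: 110-01 ←essential
  m56: -11000,11-00-
Essential: -001-0, 000-00, 001001, 00111-, 01-01-, 01110-, 1-0001, 101-10, 101101, 11-00-, 110-01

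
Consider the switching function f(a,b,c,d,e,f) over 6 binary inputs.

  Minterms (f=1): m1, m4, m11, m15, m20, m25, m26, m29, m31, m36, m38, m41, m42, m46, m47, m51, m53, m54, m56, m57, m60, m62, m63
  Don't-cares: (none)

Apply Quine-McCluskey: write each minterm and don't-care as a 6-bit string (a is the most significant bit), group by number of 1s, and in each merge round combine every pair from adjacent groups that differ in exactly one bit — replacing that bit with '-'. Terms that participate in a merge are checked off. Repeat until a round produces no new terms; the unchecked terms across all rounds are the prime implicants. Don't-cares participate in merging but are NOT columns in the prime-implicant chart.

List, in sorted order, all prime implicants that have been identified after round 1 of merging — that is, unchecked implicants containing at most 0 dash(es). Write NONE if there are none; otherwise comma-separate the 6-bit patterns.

000001, 011010, 110011, 110101

[col 0] 000001, 000100*, 001011*, 001111*, 010100*, 011001*, 011010, 011101*, 011111*, 100100*, 100110*, 101001*, 101010*, 101110*, 101111*, 110011, 110101, 110110*, 111000*, 111001*, 111100*, 111110*, 111111*
[col 1] -00100, -01111*, -11001, -11111*, 0-0100, 0-1111*, 001-11, 011-01, 0111-1, 1-0110*, 1-1001, 1-1110*, 1-1111*, 10-110*, 1001-0, 101-10, 10111-*, 11-110*, 111-00, 11100-, 1111-0, 11111-*
[col 2] --1111, 1--110, 1-111-
Prime implicants: --1111, -00100, -11001, 0-0100, 000001, 001-11, 011-01, 011010, 0111-1, 1--110, 1-1001, 1-111-, 1001-0, 101-10, 110011, 110101, 111-00, 11100-, 1111-0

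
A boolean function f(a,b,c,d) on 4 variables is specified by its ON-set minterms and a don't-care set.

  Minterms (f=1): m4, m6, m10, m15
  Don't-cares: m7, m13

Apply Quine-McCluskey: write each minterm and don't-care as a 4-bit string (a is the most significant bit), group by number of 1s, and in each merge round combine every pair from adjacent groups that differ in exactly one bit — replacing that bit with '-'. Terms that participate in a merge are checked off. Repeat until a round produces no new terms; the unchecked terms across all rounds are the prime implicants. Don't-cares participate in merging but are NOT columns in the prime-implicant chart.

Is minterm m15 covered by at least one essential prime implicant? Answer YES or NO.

NO

size-2^0 implicants → 0100(✓)  0110(✓)  0111(✓)  1010  1101(✓)  1111(✓)
size-2^1 implicants → -111  01-0  011-  11-1
Unchecked terms (primes): -111, 01-0, 011-, 1010, 11-1
Minterm coverage:
  m4 ⊆ 01-0 [E]
  m6 ⊆ 01-0,011-
  m10 ⊆ 1010 [E]
  m15 ⊆ -111,11-1
E = {01-0, 1010}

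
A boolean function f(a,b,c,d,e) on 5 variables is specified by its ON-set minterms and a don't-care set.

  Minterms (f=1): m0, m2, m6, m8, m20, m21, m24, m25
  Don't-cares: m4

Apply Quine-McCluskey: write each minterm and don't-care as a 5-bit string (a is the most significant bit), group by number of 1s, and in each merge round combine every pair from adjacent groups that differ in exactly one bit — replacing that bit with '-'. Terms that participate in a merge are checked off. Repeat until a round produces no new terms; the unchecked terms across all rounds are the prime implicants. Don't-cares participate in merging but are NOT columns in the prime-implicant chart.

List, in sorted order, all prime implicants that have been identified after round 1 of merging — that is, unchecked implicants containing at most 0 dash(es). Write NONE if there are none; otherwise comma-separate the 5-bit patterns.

Round 0: 00000✓ 00010✓ 00100✓ 00110✓ 01000✓ 10100✓ 10101✓ 11000✓ 11001✓
Round 1: -0100 -1000 0-000 00-00✓ 00-10✓ 000-0✓ 001-0✓ 1010- 1100-
Round 2: 00--0
PIs = {-0100, -1000, 0-000, 00--0, 1010-, 1100-}

NONE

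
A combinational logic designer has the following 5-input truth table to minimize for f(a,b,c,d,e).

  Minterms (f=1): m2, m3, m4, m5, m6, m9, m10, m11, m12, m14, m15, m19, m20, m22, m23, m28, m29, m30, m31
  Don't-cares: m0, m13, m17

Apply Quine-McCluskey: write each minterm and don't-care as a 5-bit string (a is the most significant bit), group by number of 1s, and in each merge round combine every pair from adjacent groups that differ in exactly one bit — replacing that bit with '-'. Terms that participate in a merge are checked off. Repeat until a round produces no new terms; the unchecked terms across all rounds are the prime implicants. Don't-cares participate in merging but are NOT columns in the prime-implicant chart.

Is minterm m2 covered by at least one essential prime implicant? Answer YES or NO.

Round 0: 00000✓ 00010✓ 00011✓ 00100✓ 00101✓ 00110✓ 01001✓ 01010✓ 01011✓ 01100✓ 01101✓ 01110✓ 01111✓ 10001✓ 10011✓ 10100✓ 10110✓ 10111✓ 11100✓ 11101✓ 11110✓ 11111✓
Round 1: -0011 -0100✓ -0110✓ -1100✓ -1101✓ -1110✓ -1111✓ 0-010✓ 0-011✓ 0-100✓ 0-101✓ 0-110✓ 00-00✓ 00-10✓ 000-0✓ 0001-✓ 001-0✓ 0010-✓ 01-01✓ 01-10✓ 01-11✓ 010-1✓ 0101-✓ 011-0✓ 011-1✓ 0110-✓ 0111-✓ 1-100✓ 1-110✓ 1-111✓ 10-11 100-1 101-0✓ 1011-✓ 111-0✓ 111-1✓ 1110-✓ 1111-✓
Round 2: --100✓ --110✓ -01-0✓ -11-0✓ -11-1✓ -110-✓ -111-✓ 0--10 0-01- 0-1-0✓ 0-10- 00--0 01--1 01-1- 011--✓ 1-1-0✓ 1-11- 111--✓
Round 3: --1-0 -11--
PIs = {--1-0, -0011, -11--, 0--10, 0-01-, 0-10-, 00--0, 01--1, 01-1-, 1-11-, 10-11, 100-1}
Coverage chart:
  m2: 0--10,0-01-,00--0
  m3: -0011,0-01-
  m4: --1-0,0-10-,00--0
  m5: 0-10- ←essential
  m6: --1-0,0--10,00--0
  m9: 01--1 ←essential
  m10: 0--10,0-01-,01-1-
  m11: 0-01-,01--1,01-1-
  m12: --1-0,-11--,0-10-
  m14: --1-0,-11--,0--10,01-1-
  m15: -11--,01--1,01-1-
  m19: -0011,10-11,100-1
  m20: --1-0 ←essential
  m22: --1-0,1-11-
  m23: 1-11-,10-11
  m28: --1-0,-11--
  m29: -11-- ←essential
  m30: --1-0,-11--,1-11-
  m31: -11--,1-11-
Essential: --1-0, -11--, 0-10-, 01--1

NO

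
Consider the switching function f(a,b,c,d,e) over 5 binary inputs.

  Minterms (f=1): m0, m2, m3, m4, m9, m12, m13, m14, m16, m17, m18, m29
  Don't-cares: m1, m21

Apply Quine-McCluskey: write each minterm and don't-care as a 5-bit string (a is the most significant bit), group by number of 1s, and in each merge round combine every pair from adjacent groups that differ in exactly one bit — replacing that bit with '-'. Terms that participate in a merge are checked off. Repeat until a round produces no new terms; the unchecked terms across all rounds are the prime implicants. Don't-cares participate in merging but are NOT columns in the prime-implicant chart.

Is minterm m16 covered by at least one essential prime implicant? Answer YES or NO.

[col 0] 00000*, 00001*, 00010*, 00011*, 00100*, 01001*, 01100*, 01101*, 01110*, 10000*, 10001*, 10010*, 10101*, 11101*
[col 1] -0000*, -0001*, -0010*, -1101, 0-001, 0-100, 00-00, 000-0*, 000-1*, 0000-*, 0001-*, 01-01, 011-0, 0110-, 1-101, 10-01, 100-0*, 1000-*
[col 2] -00-0, -000-, 000--
Prime implicants: -00-0, -000-, -1101, 0-001, 0-100, 00-00, 000--, 01-01, 011-0, 0110-, 1-101, 10-01
PI chart (minterm → PIs covering it):
  0 | -00-0,-000-,00-00,000--
  2 | -00-0,000--
  3 | 000--  (sole → essential)
  4 | 0-100,00-00
  9 | 0-001,01-01
  12 | 0-100,011-0,0110-
  13 | -1101,01-01,0110-
  14 | 011-0  (sole → essential)
  16 | -00-0,-000-
  17 | -000-,10-01
  18 | -00-0  (sole → essential)
  29 | -1101,1-101
Essential prime implicants: -00-0, 000--, 011-0

YES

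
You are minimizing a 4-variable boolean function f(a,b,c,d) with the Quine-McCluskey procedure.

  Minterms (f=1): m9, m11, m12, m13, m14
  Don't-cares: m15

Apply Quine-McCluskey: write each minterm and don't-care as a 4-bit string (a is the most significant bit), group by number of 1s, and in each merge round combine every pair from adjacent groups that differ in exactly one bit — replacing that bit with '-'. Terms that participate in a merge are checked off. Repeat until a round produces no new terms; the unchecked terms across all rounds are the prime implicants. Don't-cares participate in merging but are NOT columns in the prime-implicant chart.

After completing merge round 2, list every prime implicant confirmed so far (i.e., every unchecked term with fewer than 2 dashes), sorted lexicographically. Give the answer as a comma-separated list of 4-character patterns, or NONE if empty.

NONE

size-2^0 implicants → 1001(✓)  1011(✓)  1100(✓)  1101(✓)  1110(✓)  1111(✓)
size-2^1 implicants → 1-01(✓)  1-11(✓)  10-1(✓)  11-0(✓)  11-1(✓)  110-(✓)  111-(✓)
size-2^2 implicants → 1--1  11--
Unchecked terms (primes): 1--1, 11--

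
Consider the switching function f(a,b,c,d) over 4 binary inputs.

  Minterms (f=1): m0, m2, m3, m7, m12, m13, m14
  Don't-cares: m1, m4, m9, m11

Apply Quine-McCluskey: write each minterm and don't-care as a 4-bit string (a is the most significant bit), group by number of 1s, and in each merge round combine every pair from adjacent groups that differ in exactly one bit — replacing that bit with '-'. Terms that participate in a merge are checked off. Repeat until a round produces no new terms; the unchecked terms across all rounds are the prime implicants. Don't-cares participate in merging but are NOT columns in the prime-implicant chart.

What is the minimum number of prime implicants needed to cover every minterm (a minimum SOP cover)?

4

size-2^0 implicants → 0000(✓)  0001(✓)  0010(✓)  0011(✓)  0100(✓)  0111(✓)  1001(✓)  1011(✓)  1100(✓)  1101(✓)  1110(✓)
size-2^1 implicants → -001(✓)  -011(✓)  -100  0-00  0-11  00-0(✓)  00-1(✓)  000-(✓)  001-(✓)  1-01  10-1(✓)  11-0  110-
size-2^2 implicants → -0-1  00--
Unchecked terms (primes): -0-1, -100, 0-00, 0-11, 00--, 1-01, 11-0, 110-
Minterm coverage:
  m0 ⊆ 0-00,00--
  m2 ⊆ 00-- [E]
  m3 ⊆ -0-1,0-11,00--
  m7 ⊆ 0-11 [E]
  m12 ⊆ -100,11-0,110-
  m13 ⊆ 1-01,110-
  m14 ⊆ 11-0 [E]
E = {0-11, 00--, 11-0}
Petrick residual → 1-01
Cover = a'cd + a'b' + ac'd + abd'  |cover|=4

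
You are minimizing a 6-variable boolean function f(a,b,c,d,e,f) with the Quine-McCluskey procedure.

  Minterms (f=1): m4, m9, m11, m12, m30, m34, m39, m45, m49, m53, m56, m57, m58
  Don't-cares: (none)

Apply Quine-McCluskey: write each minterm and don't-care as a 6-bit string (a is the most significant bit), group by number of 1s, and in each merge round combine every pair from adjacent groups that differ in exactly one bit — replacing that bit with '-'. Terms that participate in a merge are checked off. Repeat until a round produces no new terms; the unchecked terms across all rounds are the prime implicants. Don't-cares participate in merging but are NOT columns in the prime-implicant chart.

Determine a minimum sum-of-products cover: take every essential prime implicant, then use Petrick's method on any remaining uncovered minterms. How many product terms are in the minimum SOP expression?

Round 0: 000100✓ 001001✓ 001011✓ 001100✓ 011110 100010 100111 101101 110001✓ 110101✓ 111000✓ 111001✓ 111010✓
Round 1: 00-100 0010-1 11-001 110-01 1110-0 11100-
PIs = {00-100, 0010-1, 011110, 100010, 100111, 101101, 11-001, 110-01, 1110-0, 11100-}
Coverage chart:
  m4: 00-100 ←essential
  m9: 0010-1 ←essential
  m11: 0010-1 ←essential
  m12: 00-100 ←essential
  m30: 011110 ←essential
  m34: 100010 ←essential
  m39: 100111 ←essential
  m45: 101101 ←essential
  m49: 11-001,110-01
  m53: 110-01 ←essential
  m56: 1110-0,11100-
  m57: 11-001,11100-
  m58: 1110-0 ←essential
Essential: 00-100, 0010-1, 011110, 100010, 100111, 101101, 110-01, 1110-0
Petrick residual → 11-001
Min cover (9 terms): a'b'de'f' + a'b'cd'f + a'bcdef' + ab'c'd'ef' + ab'c'def + ab'cde'f + abd'e'f + abc'e'f + abcd'f'

9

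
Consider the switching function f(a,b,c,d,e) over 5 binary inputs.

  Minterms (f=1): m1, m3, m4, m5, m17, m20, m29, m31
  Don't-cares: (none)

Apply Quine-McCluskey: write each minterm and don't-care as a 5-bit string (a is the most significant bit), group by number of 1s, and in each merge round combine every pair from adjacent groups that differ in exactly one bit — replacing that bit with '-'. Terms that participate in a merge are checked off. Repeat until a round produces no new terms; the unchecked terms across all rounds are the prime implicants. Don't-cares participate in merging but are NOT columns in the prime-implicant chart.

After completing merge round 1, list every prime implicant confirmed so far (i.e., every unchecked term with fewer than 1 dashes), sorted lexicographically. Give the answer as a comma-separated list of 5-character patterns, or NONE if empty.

Round 0: 00001✓ 00011✓ 00100✓ 00101✓ 10001✓ 10100✓ 11101✓ 11111✓
Round 1: -0001 -0100 00-01 000-1 0010- 111-1
PIs = {-0001, -0100, 00-01, 000-1, 0010-, 111-1}

NONE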